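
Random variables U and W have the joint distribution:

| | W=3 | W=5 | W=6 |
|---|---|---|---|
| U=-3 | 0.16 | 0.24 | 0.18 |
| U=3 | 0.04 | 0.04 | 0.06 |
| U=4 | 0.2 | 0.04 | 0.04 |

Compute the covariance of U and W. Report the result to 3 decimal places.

-1.184

E[U] = -0.2,  E[W] = 4.48
E[UW] = -2.08
Cov(U,W) = E[UW] − E[U]E[W] = -2.08 − (-0.2)(4.48) = -1.184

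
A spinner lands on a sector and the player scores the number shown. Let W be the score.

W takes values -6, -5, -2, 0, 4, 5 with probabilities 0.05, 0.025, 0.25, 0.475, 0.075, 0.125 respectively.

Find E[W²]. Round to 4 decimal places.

7.7500

E[W²] = (-6)²(0.05) + (-5)²(0.025) + (-2)²(0.25) + (0)²(0.475) + (4)²(0.075) + (5)²(0.125) = 7.75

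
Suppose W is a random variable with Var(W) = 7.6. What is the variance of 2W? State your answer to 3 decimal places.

30.400

Var(2W) = (2)²·Var(W) = 4·7.6 = 30.4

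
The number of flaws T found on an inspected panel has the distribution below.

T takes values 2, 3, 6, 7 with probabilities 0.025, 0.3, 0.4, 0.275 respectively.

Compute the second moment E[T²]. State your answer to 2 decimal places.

30.68

E[T²] = (2)²(0.025) + (3)²(0.3) + (6)²(0.4) + (7)²(0.275) = 30.675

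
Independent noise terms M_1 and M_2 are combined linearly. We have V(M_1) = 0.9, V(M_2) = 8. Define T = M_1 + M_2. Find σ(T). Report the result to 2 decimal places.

By independence, V(T) = (1)²V(M_1) + (1)²V(M_2)
= (1)²·0.9 + (1)²·8 = 8.9
σ(T) = √8.9 ≈ 2.98

2.98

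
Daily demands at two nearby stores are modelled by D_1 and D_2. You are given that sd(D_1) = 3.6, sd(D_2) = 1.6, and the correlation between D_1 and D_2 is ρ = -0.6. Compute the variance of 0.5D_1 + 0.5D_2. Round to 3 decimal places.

2.152

Var(D_1) = (3.6)² = 12.96;  Var(D_2) = (1.6)² = 2.56
Cov(D_1,D_2) = ρ·sd(D_1)·sd(D_2) = -0.6·3.6·1.6 = -3.456
Var(0.5D_1 + 0.5D_2) = (0.5)²·Var(D_1) + (0.5)²·Var(D_2) + 2·(0.5)·(0.5)·Cov(D_1,D_2)
= 0.25·12.96 + 0.25·2.56 + 0.5·-3.456 = 2.152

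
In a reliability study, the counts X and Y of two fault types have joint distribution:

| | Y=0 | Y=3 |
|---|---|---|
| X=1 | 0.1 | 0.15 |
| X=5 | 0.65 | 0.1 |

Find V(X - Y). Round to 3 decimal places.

E[X] = 4,  E[Y] = 0.75,  E[XY] = 1.95
V(X) = 19 − (4)² = 3;  V(Y) = 2.25 − (0.75)² = 1.6875
cov(X,Y) = 1.95 − (4)(0.75) = -1.05
V(X - Y) = (1)²·3 + (-1)²·1.6875 + 2·(1)·(-1)·-1.05 = 6.7875

6.788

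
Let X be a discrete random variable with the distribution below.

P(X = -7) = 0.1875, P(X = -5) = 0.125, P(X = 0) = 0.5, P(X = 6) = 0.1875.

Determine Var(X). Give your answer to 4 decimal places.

18.4023

E[X] = (-7)(0.1875) + (-5)(0.125) + (0)(0.5) + (6)(0.1875) = -0.8125
E[X²] = (-7)²(0.1875) + (-5)²(0.125) + (0)²(0.5) + (6)²(0.1875) = 19.0625
Var(X) = E[X²] − (E[X])² = 19.0625 − (-0.8125)² = 18.40234375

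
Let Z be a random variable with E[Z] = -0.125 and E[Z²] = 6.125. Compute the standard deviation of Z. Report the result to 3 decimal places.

2.472

Var(Z) = 6.125 − (-0.125)² = 6.109375
SD(Z) = √6.109375 ≈ 2.472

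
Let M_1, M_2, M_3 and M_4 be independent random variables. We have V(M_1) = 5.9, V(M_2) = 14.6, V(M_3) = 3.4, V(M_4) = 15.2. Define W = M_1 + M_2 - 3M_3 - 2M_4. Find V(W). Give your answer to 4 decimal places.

111.9000

By independence, V(W) = (1)²V(M_1) + (1)²V(M_2) + (-3)²V(M_3) + (-2)²V(M_4)
= (1)²·5.9 + (1)²·14.6 + (-3)²·3.4 + (-2)²·15.2 = 111.9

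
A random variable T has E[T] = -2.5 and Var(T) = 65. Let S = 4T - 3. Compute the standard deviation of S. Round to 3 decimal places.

Var(4T - 3) = (4)²·65 = 1040
SD(S) = √1040 ≈ 32.249

32.249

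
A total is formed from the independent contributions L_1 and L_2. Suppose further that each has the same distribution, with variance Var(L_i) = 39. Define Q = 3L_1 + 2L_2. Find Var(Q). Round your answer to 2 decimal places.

By independence, Var(Q) = (3)²Var(L_1) + (2)²Var(L_2)
= (3)²·39 + (2)²·39 = 507

507.00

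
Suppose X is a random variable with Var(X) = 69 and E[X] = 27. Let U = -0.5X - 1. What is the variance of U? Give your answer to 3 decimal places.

17.250

Var(-0.5X - 1) = (-0.5)²·Var(X) = 0.25·69 = 17.25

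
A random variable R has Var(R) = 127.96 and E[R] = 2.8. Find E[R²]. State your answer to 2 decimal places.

135.80

E[R²] = Var(R) + (E[R])² = 127.96 + (2.8)² = 135.8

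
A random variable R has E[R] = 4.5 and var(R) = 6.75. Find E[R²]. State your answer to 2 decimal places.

E[R²] = var(R) + (E[R])² = 6.75 + (4.5)² = 27

27.00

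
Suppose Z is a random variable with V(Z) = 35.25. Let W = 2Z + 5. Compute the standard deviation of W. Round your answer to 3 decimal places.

V(2Z + 5) = (2)²·35.25 = 141
SD(W) = √141 ≈ 11.874

11.874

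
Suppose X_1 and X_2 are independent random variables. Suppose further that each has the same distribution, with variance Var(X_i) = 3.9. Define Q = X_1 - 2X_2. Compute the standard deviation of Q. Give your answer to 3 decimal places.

4.416

By independence, Var(Q) = (1)²Var(X_1) + (-2)²Var(X_2)
= (1)²·3.9 + (-2)²·3.9 = 19.5
σ(Q) = √19.5 ≈ 4.416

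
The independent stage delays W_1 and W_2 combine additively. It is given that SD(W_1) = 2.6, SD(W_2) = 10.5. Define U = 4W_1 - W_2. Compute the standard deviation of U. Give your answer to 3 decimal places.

Var(W_1) = 6.76, Var(W_2) = 110.25
By independence, Var(U) = (4)²Var(W_1) + (-1)²Var(W_2)
= (4)²·6.76 + (-1)²·110.25 = 218.41
SD(U) = √218.41 ≈ 14.779

14.779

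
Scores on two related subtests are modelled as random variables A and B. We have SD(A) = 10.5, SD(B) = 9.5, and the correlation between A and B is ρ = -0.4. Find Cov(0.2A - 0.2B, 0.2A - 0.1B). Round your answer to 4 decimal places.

var(A) = (10.5)² = 110.25;  var(B) = (9.5)² = 90.25
Cov(A,B) = ρ·SD(A)·SD(B) = -0.4·10.5·9.5 = -39.9
Cov(0.2A - 0.2B, 0.2A - 0.1B) = (0.2)(0.2)var(A) + (-0.2)(-0.1)var(B) + [(0.2)(-0.1) + (-0.2)(0.2)]Cov(A,B)
= 0.04·110.25 + 0.02·90.25 + -0.06·-39.9 = 8.609

8.6090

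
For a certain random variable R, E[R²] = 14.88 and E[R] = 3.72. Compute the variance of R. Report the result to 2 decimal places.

Var(R) = 14.88 − (3.72)² = 1.0416

1.04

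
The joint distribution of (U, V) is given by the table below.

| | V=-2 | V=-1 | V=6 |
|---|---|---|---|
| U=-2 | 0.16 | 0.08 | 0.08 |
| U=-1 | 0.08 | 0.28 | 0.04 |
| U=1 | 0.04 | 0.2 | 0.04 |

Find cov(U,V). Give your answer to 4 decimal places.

-0.1216

E[U] = -0.76,  E[V] = -0.16
E[UV] = 0
cov(U,V) = E[UV] − E[U]E[V] = 0 − (-0.76)(-0.16) = -0.1216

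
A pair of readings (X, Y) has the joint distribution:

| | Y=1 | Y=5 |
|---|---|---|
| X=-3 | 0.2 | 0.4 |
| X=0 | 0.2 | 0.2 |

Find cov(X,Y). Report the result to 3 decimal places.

E[X] = -1.8,  E[Y] = 3.4
E[XY] = -6.6
cov(X,Y) = E[XY] − E[X]E[Y] = -6.6 − (-1.8)(3.4) = -0.48

-0.480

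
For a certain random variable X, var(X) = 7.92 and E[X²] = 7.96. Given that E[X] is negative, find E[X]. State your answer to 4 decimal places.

(E[X])² = E[X²] − var(X) = 7.96 − 7.92 = 0.04
E[X] = −√0.04 = -0.2

-0.2000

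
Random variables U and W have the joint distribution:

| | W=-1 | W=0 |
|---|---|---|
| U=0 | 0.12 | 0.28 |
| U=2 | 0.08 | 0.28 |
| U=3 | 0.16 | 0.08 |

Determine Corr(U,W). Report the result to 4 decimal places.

-0.2050

E[U] = 1.44,  E[W] = -0.36
E[UW] = -0.64
Cov(U,W) = E[UW] − E[U]E[W] = -0.64 − (1.44)(-0.36) = -0.1216
V(U) = 1.5264,  V(W) = 0.2304
ρ = -0.1216 / √(1.5264·0.2304) ≈ -0.2050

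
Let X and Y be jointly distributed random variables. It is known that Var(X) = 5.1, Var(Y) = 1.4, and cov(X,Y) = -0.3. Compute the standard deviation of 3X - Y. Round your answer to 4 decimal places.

7.0071

Var(3X - Y) = (3)²·Var(X) + (-1)²·Var(Y) + 2·(3)·(-1)·cov(X,Y)
= 9·5.1 + 1·1.4 + -6·-0.3 = 49.1
sd(3X - Y) = √49.1 ≈ 7.0071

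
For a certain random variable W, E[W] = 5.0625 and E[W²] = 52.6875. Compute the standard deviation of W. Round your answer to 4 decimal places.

V(W) = 52.6875 − (5.0625)² = 27.05859375
σ(W) = √27.05859375 ≈ 5.2018

5.2018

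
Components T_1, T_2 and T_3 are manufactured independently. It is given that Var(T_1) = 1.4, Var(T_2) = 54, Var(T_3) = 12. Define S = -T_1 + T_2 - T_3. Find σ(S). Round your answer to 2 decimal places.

By independence, Var(S) = (-1)²Var(T_1) + (1)²Var(T_2) + (-1)²Var(T_3)
= (-1)²·1.4 + (1)²·54 + (-1)²·12 = 67.4
σ(S) = √67.4 ≈ 8.21

8.21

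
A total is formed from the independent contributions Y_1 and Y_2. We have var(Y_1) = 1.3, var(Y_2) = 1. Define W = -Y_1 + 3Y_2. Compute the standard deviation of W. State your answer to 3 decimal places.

By independence, var(W) = (-1)²var(Y_1) + (3)²var(Y_2)
= (-1)²·1.3 + (3)²·1 = 10.3
SD(W) = √10.3 ≈ 3.209

3.209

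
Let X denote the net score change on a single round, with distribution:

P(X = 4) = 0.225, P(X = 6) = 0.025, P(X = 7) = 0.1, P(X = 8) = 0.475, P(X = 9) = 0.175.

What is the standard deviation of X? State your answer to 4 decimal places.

1.7915

E[X] = (4)(0.225) + (6)(0.025) + (7)(0.1) + (8)(0.475) + (9)(0.175) = 7.125
E[X²] = (4)²(0.225) + (6)²(0.025) + (7)²(0.1) + (8)²(0.475) + (9)²(0.175) = 53.975
V(X) = E[X²] − (E[X])² = 53.975 − (7.125)² = 3.209375
σ(X) = √3.209375 ≈ 1.7915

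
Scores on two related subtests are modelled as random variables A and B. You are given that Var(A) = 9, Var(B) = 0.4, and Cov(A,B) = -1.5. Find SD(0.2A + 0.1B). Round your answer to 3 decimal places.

0.551

Var(0.2A + 0.1B) = (0.2)²·Var(A) + (0.1)²·Var(B) + 2·(0.2)·(0.1)·Cov(A,B)
= 0.04·9 + 0.01·0.4 + 0.04·-1.5 = 0.304
SD(0.2A + 0.1B) = √0.304 ≈ 0.551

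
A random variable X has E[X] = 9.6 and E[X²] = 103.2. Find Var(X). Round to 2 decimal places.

Var(X) = 103.2 − (9.6)² = 11.04

11.04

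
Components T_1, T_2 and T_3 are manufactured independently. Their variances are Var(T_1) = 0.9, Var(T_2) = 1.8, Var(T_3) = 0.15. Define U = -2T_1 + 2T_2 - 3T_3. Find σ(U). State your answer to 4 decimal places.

By independence, Var(U) = (-2)²Var(T_1) + (2)²Var(T_2) + (-3)²Var(T_3)
= (-2)²·0.9 + (2)²·1.8 + (-3)²·0.15 = 12.15
σ(U) = √12.15 ≈ 3.4857

3.4857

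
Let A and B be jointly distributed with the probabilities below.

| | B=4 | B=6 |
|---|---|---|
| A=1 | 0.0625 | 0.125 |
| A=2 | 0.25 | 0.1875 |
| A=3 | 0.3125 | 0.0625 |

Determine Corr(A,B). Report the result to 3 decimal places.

E[A] = 2.1875,  E[B] = 4.75
E[AB] = 10.125
Cov(A,B) = E[AB] − E[A]E[B] = 10.125 − (2.1875)(4.75) = -0.265625
Var(A) = 0.52734375,  Var(B) = 0.9375
ρ = -0.265625 / √(0.52734375·0.9375) ≈ -0.378

-0.378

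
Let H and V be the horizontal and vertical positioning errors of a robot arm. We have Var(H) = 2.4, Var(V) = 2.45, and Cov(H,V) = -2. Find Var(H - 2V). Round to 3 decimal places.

Var(H - 2V) = (1)²·Var(H) + (-2)²·Var(V) + 2·(1)·(-2)·Cov(H,V)
= 1·2.4 + 4·2.45 + -4·-2 = 20.2

20.200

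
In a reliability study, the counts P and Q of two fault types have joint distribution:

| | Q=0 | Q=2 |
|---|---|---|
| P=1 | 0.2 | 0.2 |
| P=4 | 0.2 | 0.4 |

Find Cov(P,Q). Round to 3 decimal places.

E[P] = 2.8,  E[Q] = 1.2
E[PQ] = 3.6
Cov(P,Q) = E[PQ] − E[P]E[Q] = 3.6 − (2.8)(1.2) = 0.24

0.240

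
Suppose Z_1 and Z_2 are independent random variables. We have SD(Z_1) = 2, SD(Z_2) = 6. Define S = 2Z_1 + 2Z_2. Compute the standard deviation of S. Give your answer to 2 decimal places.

12.65

var(Z_1) = 4, var(Z_2) = 36
By independence, var(S) = (2)²var(Z_1) + (2)²var(Z_2)
= (2)²·4 + (2)²·36 = 160
SD(S) = √160 ≈ 12.65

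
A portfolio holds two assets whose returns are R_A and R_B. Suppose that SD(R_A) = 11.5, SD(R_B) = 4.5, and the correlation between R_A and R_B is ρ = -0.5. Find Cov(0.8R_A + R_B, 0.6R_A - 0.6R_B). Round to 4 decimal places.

48.2250

Var(R_A) = (11.5)² = 132.25;  Var(R_B) = (4.5)² = 20.25
Cov(R_A,R_B) = ρ·SD(R_A)·SD(R_B) = -0.5·11.5·4.5 = -25.875
Cov(0.8R_A + R_B, 0.6R_A - 0.6R_B) = (0.8)(0.6)Var(R_A) + (1)(-0.6)Var(R_B) + [(0.8)(-0.6) + (1)(0.6)]Cov(R_A,R_B)
= 0.48·132.25 + -0.6·20.25 + 0.12·-25.875 = 48.225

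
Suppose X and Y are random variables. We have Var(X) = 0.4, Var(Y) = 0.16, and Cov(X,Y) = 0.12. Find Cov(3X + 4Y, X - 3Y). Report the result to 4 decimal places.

-1.3200

Cov(3X + 4Y, X - 3Y) = (3)(1)Var(X) + (4)(-3)Var(Y) + [(3)(-3) + (4)(1)]Cov(X,Y)
= 3·0.4 + -12·0.16 + -5·0.12 = -1.32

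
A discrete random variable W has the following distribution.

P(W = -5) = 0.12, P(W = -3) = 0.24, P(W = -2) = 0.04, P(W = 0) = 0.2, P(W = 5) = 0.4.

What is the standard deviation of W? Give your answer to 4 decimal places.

3.8678

E[W] = (-5)(0.12) + (-3)(0.24) + (-2)(0.04) + (0)(0.2) + (5)(0.4) = 0.6
E[W²] = (-5)²(0.12) + (-3)²(0.24) + (-2)²(0.04) + (0)²(0.2) + (5)²(0.4) = 15.32
Var(W) = E[W²] − (E[W])² = 15.32 − (0.6)² = 14.96
σ(W) = √14.96 ≈ 3.8678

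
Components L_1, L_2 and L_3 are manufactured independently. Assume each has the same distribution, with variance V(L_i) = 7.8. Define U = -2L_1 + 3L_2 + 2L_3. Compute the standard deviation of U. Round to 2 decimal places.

By independence, V(U) = (-2)²V(L_1) + (3)²V(L_2) + (2)²V(L_3)
= (-2)²·7.8 + (3)²·7.8 + (2)²·7.8 = 132.6
σ(U) = √132.6 ≈ 11.52

11.52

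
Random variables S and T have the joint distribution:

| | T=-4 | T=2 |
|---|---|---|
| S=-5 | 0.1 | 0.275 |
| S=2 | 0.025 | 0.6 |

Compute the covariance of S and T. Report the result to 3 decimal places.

E[S] = -0.625,  E[T] = 1.25
E[ST] = 1.45
Cov(S,T) = E[ST] − E[S]E[T] = 1.45 − (-0.625)(1.25) = 2.23125

2.231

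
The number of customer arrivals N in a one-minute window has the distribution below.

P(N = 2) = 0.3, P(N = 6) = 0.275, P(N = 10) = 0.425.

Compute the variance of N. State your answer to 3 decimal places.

11.350

E[N] = (2)(0.3) + (6)(0.275) + (10)(0.425) = 6.5
E[N²] = (2)²(0.3) + (6)²(0.275) + (10)²(0.425) = 53.6
Var(N) = E[N²] − (E[N])² = 53.6 − (6.5)² = 11.35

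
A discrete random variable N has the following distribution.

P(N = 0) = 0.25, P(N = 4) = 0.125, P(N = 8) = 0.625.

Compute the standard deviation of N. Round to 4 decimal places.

E[N] = (0)(0.25) + (4)(0.125) + (8)(0.625) = 5.5
E[N²] = (0)²(0.25) + (4)²(0.125) + (8)²(0.625) = 42
V(N) = E[N²] − (E[N])² = 42 − (5.5)² = 11.75
SD(N) = √11.75 ≈ 3.4278

3.4278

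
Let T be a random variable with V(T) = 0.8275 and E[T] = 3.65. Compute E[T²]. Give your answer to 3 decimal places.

14.150

E[T²] = V(T) + (E[T])² = 0.8275 + (3.65)² = 14.15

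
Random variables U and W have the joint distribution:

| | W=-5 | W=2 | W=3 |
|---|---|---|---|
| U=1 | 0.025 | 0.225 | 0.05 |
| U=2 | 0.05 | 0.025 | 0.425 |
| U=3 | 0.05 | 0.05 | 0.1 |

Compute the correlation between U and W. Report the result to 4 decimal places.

-0.0861

E[U] = 1.9,  E[W] = 1.7
E[UW] = 3.075
cov(U,W) = E[UW] − E[U]E[W] = 3.075 − (1.9)(1.7) = -0.155
V(U) = 0.49,  V(W) = 6.61
ρ = -0.155 / √(0.49·6.61) ≈ -0.0861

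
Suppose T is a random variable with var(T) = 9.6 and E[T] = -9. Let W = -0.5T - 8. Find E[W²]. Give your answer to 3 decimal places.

14.650

E[-0.5T - 8] = -0.5·-9 − 8 = -3.5
var(-0.5T - 8) = (-0.5)²·9.6 = 2.4
E[W²] = var(W) + (E[W])² = 2.4 + (-3.5)² = 14.65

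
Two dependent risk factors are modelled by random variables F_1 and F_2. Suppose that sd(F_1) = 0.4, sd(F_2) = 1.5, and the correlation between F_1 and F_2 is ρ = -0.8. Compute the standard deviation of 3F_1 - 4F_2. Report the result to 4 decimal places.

6.9971

Var(F_1) = (0.4)² = 0.16;  Var(F_2) = (1.5)² = 2.25
Cov(F_1,F_2) = ρ·sd(F_1)·sd(F_2) = -0.8·0.4·1.5 = -0.48
Var(3F_1 - 4F_2) = (3)²·Var(F_1) + (-4)²·Var(F_2) + 2·(3)·(-4)·Cov(F_1,F_2)
= 9·0.16 + 16·2.25 + -24·-0.48 = 48.96
sd(3F_1 - 4F_2) = √48.96 ≈ 6.9971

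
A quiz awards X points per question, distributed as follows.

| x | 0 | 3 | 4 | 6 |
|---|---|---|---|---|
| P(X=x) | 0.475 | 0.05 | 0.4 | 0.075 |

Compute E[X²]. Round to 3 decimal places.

9.550

E[X²] = (0)²(0.475) + (3)²(0.05) + (4)²(0.4) + (6)²(0.075) = 9.55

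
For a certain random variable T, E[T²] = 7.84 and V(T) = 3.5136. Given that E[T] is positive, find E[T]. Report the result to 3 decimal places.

2.080

(E[T])² = E[T²] − V(T) = 7.84 − 3.5136 = 4.3264
E[T] = √4.3264 = 2.08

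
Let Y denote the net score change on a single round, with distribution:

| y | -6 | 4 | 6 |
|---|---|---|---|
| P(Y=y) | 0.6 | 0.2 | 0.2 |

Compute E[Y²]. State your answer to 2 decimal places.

32.00

E[Y²] = (-6)²(0.6) + (4)²(0.2) + (6)²(0.2) = 32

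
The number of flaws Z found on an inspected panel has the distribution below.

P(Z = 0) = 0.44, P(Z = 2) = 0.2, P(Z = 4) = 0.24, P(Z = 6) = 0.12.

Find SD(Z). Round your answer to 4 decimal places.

2.1526

E[Z] = (0)(0.44) + (2)(0.2) + (4)(0.24) + (6)(0.12) = 2.08
E[Z²] = (0)²(0.44) + (2)²(0.2) + (4)²(0.24) + (6)²(0.12) = 8.96
Var(Z) = E[Z²] − (E[Z])² = 8.96 − (2.08)² = 4.6336
SD(Z) = √4.6336 ≈ 2.1526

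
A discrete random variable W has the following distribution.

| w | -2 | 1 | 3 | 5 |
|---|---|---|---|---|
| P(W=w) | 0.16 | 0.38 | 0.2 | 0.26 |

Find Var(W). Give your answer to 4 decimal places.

E[W] = (-2)(0.16) + (1)(0.38) + (3)(0.2) + (5)(0.26) = 1.96
E[W²] = (-2)²(0.16) + (1)²(0.38) + (3)²(0.2) + (5)²(0.26) = 9.32
Var(W) = E[W²] − (E[W])² = 9.32 − (1.96)² = 5.4784

5.4784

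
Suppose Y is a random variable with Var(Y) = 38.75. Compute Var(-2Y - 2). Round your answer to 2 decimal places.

Var(-2Y - 2) = (-2)²·Var(Y) = 4·38.75 = 155

155.00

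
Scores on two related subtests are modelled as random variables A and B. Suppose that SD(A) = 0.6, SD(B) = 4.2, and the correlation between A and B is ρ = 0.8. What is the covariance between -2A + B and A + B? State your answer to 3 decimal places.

V(A) = (0.6)² = 0.36;  V(B) = (4.2)² = 17.64
cov(A,B) = ρ·SD(A)·SD(B) = 0.8·0.6·4.2 = 2.016
cov(-2A + B, A + B) = (-2)(1)V(A) + (1)(1)V(B) + [(-2)(1) + (1)(1)]cov(A,B)
= -2·0.36 + 1·17.64 + -1·2.016 = 14.904

14.904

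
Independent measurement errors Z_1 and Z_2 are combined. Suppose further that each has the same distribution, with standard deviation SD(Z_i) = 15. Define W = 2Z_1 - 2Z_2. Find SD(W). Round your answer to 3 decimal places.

42.426

Var(Z_i) = (15)² = 225
By independence, Var(W) = (2)²Var(Z_1) + (-2)²Var(Z_2)
= (2)²·225 + (-2)²·225 = 1800
SD(W) = √1800 ≈ 42.426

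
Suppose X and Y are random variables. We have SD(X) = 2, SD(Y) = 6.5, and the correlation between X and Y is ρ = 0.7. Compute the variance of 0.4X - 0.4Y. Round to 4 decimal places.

4.4880

Var(X) = (2)² = 4;  Var(Y) = (6.5)² = 42.25
cov(X,Y) = ρ·SD(X)·SD(Y) = 0.7·2·6.5 = 9.1
Var(0.4X - 0.4Y) = (0.4)²·Var(X) + (-0.4)²·Var(Y) + 2·(0.4)·(-0.4)·cov(X,Y)
= 0.16·4 + 0.16·42.25 + -0.32·9.1 = 4.488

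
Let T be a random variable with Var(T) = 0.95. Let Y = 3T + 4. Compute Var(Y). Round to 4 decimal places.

8.5500

Var(3T + 4) = (3)²·Var(T) = 9·0.95 = 8.55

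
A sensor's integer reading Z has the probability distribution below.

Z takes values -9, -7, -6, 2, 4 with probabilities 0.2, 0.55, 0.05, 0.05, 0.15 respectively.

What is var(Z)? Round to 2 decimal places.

19.99

E[Z] = (-9)(0.2) + (-7)(0.55) + (-6)(0.05) + (2)(0.05) + (4)(0.15) = -5.25
E[Z²] = (-9)²(0.2) + (-7)²(0.55) + (-6)²(0.05) + (2)²(0.05) + (4)²(0.15) = 47.55
var(Z) = E[Z²] − (E[Z])² = 47.55 − (-5.25)² = 19.9875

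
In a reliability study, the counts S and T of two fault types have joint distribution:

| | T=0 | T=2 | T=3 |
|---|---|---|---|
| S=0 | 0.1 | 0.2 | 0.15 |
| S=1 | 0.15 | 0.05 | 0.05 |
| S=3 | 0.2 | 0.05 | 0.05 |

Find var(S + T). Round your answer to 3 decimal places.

E[S] = 1.15,  E[T] = 1.35,  E[ST] = 1
var(S) = 2.95 − (1.15)² = 1.6275;  var(T) = 3.45 − (1.35)² = 1.6275
cov(S,T) = 1 − (1.15)(1.35) = -0.5525
var(S + T) = (1)²·1.6275 + (1)²·1.6275 + 2·(1)·(1)·-0.5525 = 2.15

2.150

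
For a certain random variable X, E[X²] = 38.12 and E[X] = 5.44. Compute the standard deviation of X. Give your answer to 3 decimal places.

2.920

var(X) = 38.12 − (5.44)² = 8.5264
sd(X) = √8.5264 ≈ 2.920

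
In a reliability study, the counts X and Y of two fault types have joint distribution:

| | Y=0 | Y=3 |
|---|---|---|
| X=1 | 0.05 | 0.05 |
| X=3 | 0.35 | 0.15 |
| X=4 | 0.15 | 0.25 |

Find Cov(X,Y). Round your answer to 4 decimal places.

E[X] = 3.2,  E[Y] = 1.35
E[XY] = 4.5
Cov(X,Y) = E[XY] − E[X]E[Y] = 4.5 − (3.2)(1.35) = 0.18

0.1800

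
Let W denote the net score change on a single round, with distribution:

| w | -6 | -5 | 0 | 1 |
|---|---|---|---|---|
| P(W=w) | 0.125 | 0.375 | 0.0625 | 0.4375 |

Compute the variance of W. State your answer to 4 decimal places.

9.5273

E[W] = (-6)(0.125) + (-5)(0.375) + (0)(0.0625) + (1)(0.4375) = -2.1875
E[W²] = (-6)²(0.125) + (-5)²(0.375) + (0)²(0.0625) + (1)²(0.4375) = 14.3125
Var(W) = E[W²] − (E[W])² = 14.3125 − (-2.1875)² = 9.52734375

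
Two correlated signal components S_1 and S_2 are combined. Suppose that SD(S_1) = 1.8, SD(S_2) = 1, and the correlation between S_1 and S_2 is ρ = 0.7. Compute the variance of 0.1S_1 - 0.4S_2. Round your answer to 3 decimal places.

var(S_1) = (1.8)² = 3.24;  var(S_2) = (1)² = 1
cov(S_1,S_2) = ρ·SD(S_1)·SD(S_2) = 0.7·1.8·1 = 1.26
var(0.1S_1 - 0.4S_2) = (0.1)²·var(S_1) + (-0.4)²·var(S_2) + 2·(0.1)·(-0.4)·cov(S_1,S_2)
= 0.01·3.24 + 0.16·1 + -0.08·1.26 = 0.0916

0.092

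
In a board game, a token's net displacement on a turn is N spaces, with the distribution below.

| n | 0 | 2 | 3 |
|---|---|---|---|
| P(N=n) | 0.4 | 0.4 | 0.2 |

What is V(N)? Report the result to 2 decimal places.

1.44

E[N] = (0)(0.4) + (2)(0.4) + (3)(0.2) = 1.4
E[N²] = (0)²(0.4) + (2)²(0.4) + (3)²(0.2) = 3.4
V(N) = E[N²] − (E[N])² = 3.4 − (1.4)² = 1.44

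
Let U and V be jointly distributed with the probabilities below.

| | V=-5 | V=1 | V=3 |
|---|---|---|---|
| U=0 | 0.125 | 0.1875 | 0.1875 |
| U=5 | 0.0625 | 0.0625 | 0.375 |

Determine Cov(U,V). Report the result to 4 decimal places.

E[U] = 2.5,  E[V] = 1
E[UV] = 4.375
Cov(U,V) = E[UV] − E[U]E[V] = 4.375 − (2.5)(1) = 1.875

1.8750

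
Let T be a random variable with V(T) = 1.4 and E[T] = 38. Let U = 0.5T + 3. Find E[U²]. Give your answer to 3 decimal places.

E[0.5T + 3] = 0.5·38 + 3 = 22
V(0.5T + 3) = (0.5)²·1.4 = 0.35
E[U²] = V(U) + (E[U])² = 0.35 + (22)² = 484.35

484.350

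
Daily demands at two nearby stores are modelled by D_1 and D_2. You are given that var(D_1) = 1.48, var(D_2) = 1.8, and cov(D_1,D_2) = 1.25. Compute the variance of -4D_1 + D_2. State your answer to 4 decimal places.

15.4800

var(-4D_1 + D_2) = (-4)²·var(D_1) + (1)²·var(D_2) + 2·(-4)·(1)·cov(D_1,D_2)
= 16·1.48 + 1·1.8 + -8·1.25 = 15.48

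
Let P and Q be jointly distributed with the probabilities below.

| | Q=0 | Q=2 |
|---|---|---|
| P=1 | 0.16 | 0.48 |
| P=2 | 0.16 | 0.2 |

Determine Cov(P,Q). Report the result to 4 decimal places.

-0.0896

E[P] = 1.36,  E[Q] = 1.36
E[PQ] = 1.76
Cov(P,Q) = E[PQ] − E[P]E[Q] = 1.76 − (1.36)(1.36) = -0.0896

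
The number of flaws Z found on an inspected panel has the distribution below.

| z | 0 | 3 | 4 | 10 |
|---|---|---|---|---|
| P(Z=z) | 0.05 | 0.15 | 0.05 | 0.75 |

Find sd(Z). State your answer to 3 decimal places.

E[Z] = (0)(0.05) + (3)(0.15) + (4)(0.05) + (10)(0.75) = 8.15
E[Z²] = (0)²(0.05) + (3)²(0.15) + (4)²(0.05) + (10)²(0.75) = 77.15
V(Z) = E[Z²] − (E[Z])² = 77.15 − (8.15)² = 10.7275
sd(Z) = √10.7275 ≈ 3.275

3.275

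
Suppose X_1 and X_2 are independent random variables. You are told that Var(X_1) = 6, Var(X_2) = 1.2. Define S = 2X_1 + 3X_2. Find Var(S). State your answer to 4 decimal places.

By independence, Var(S) = (2)²Var(X_1) + (3)²Var(X_2)
= (2)²·6 + (3)²·1.2 = 34.8

34.8000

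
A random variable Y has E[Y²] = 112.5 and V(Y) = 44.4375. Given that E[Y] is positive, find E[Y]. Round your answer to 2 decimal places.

8.25

(E[Y])² = E[Y²] − V(Y) = 112.5 − 44.4375 = 68.0625
E[Y] = √68.0625 = 8.25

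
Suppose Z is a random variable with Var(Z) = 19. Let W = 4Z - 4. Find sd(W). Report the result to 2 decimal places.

17.44

Var(4Z - 4) = (4)²·19 = 304
sd(W) = √304 ≈ 17.44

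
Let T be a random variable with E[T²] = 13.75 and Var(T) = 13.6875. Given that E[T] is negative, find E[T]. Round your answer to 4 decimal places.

(E[T])² = E[T²] − Var(T) = 13.75 − 13.6875 = 0.0625
E[T] = −√0.0625 = -0.25

-0.2500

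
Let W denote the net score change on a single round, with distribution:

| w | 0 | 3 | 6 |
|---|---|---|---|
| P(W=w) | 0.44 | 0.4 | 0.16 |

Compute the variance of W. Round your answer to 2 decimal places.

E[W] = (0)(0.44) + (3)(0.4) + (6)(0.16) = 2.16
E[W²] = (0)²(0.44) + (3)²(0.4) + (6)²(0.16) = 9.36
var(W) = E[W²] − (E[W])² = 9.36 − (2.16)² = 4.6944

4.69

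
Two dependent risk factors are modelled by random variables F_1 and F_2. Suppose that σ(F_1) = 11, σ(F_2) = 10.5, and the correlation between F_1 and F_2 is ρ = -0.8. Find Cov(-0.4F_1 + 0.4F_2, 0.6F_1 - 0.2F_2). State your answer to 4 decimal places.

-67.4280

V(F_1) = (11)² = 121;  V(F_2) = (10.5)² = 110.25
Cov(F_1,F_2) = ρ·σ(F_1)·σ(F_2) = -0.8·11·10.5 = -92.4
Cov(-0.4F_1 + 0.4F_2, 0.6F_1 - 0.2F_2) = (-0.4)(0.6)V(F_1) + (0.4)(-0.2)V(F_2) + [(-0.4)(-0.2) + (0.4)(0.6)]Cov(F_1,F_2)
= -0.24·121 + -0.08·110.25 + 0.32·-92.4 = -67.428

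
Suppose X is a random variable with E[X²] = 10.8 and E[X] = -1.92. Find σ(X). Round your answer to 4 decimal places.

V(X) = 10.8 − (-1.92)² = 7.1136
σ(X) = √7.1136 ≈ 2.6671

2.6671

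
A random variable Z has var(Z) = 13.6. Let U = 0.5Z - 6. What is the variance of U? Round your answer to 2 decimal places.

3.40

var(0.5Z - 6) = (0.5)²·var(Z) = 0.25·13.6 = 3.4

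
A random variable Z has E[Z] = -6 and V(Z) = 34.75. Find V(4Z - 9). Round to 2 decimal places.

V(4Z - 9) = (4)²·V(Z) = 16·34.75 = 556

556.00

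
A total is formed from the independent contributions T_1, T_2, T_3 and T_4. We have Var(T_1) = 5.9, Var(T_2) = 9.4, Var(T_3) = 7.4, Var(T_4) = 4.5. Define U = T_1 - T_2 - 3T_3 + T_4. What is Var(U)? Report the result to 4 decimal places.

86.4000

By independence, Var(U) = (1)²Var(T_1) + (-1)²Var(T_2) + (-3)²Var(T_3) + (1)²Var(T_4)
= (1)²·5.9 + (-1)²·9.4 + (-3)²·7.4 + (1)²·4.5 = 86.4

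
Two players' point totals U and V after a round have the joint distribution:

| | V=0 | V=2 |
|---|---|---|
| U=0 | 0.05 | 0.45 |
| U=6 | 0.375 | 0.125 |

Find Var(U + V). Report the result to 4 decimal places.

6.0775

E[U] = 3,  E[V] = 1.15,  E[UV] = 1.5
Var(U) = 18 − (3)² = 9;  Var(V) = 2.3 − (1.15)² = 0.9775
Cov(U,V) = 1.5 − (3)(1.15) = -1.95
Var(U + V) = (1)²·9 + (1)²·0.9775 + 2·(1)·(1)·-1.95 = 6.0775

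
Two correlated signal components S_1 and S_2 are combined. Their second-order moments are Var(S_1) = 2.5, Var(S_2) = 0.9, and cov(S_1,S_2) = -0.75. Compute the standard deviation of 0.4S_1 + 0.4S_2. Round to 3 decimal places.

Var(0.4S_1 + 0.4S_2) = (0.4)²·Var(S_1) + (0.4)²·Var(S_2) + 2·(0.4)·(0.4)·cov(S_1,S_2)
= 0.16·2.5 + 0.16·0.9 + 0.32·-0.75 = 0.304
SD(0.4S_1 + 0.4S_2) = √0.304 ≈ 0.551

0.551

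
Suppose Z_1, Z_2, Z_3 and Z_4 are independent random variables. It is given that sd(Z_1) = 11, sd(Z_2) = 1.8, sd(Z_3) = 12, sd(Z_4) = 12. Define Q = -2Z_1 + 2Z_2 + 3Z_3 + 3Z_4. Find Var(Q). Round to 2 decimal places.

Var(Z_1) = 121, Var(Z_2) = 3.24, Var(Z_3) = 144, Var(Z_4) = 144
By independence, Var(Q) = (-2)²Var(Z_1) + (2)²Var(Z_2) + (3)²Var(Z_3) + (3)²Var(Z_4)
= (-2)²·121 + (2)²·3.24 + (3)²·144 + (3)²·144 = 3088.96

3088.96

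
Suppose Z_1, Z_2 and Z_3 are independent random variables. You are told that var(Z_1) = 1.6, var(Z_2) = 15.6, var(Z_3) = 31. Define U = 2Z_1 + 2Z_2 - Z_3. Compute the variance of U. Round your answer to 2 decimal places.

99.80

By independence, var(U) = (2)²var(Z_1) + (2)²var(Z_2) + (-1)²var(Z_3)
= (2)²·1.6 + (2)²·15.6 + (-1)²·31 = 99.8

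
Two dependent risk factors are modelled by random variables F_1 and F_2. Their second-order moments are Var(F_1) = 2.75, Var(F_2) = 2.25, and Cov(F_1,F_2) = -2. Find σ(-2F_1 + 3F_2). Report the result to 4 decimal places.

Var(-2F_1 + 3F_2) = (-2)²·Var(F_1) + (3)²·Var(F_2) + 2·(-2)·(3)·Cov(F_1,F_2)
= 4·2.75 + 9·2.25 + -12·-2 = 55.25
σ(-2F_1 + 3F_2) = √55.25 ≈ 7.4330

7.4330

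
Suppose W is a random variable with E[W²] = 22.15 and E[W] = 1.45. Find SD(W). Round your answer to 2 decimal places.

4.48

Var(W) = 22.15 − (1.45)² = 20.0475
SD(W) = √20.0475 ≈ 4.48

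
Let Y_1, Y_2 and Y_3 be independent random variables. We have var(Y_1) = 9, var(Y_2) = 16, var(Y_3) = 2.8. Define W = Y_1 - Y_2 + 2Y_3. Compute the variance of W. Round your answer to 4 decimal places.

36.2000

By independence, var(W) = (1)²var(Y_1) + (-1)²var(Y_2) + (2)²var(Y_3)
= (1)²·9 + (-1)²·16 + (2)²·2.8 = 36.2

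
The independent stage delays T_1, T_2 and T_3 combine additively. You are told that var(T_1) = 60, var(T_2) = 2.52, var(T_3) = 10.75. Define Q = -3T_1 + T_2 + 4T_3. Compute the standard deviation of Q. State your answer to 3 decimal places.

26.731

By independence, var(Q) = (-3)²var(T_1) + (1)²var(T_2) + (4)²var(T_3)
= (-3)²·60 + (1)²·2.52 + (4)²·10.75 = 714.52
SD(Q) = √714.52 ≈ 26.731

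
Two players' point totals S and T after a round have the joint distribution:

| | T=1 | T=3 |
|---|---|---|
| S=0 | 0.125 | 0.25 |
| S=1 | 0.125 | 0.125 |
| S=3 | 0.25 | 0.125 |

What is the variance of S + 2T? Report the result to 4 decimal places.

4.2344

E[S] = 1.375,  E[T] = 2,  E[ST] = 2.375
Var(S) = 3.625 − (1.375)² = 1.734375;  Var(T) = 5 − (2)² = 1
cov(S,T) = 2.375 − (1.375)(2) = -0.375
Var(S + 2T) = (1)²·1.734375 + (2)²·1 + 2·(1)·(2)·-0.375 = 4.234375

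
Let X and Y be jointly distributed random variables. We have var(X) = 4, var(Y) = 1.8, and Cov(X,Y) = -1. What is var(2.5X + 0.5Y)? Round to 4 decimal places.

22.9500

var(2.5X + 0.5Y) = (2.5)²·var(X) + (0.5)²·var(Y) + 2·(2.5)·(0.5)·Cov(X,Y)
= 6.25·4 + 0.25·1.8 + 2.5·-1 = 22.95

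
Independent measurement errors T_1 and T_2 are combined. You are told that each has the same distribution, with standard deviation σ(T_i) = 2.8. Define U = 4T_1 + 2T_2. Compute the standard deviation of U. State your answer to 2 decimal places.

var(T_i) = (2.8)² = 7.84
By independence, var(U) = (4)²var(T_1) + (2)²var(T_2)
= (4)²·7.84 + (2)²·7.84 = 156.8
σ(U) = √156.8 ≈ 12.52

12.52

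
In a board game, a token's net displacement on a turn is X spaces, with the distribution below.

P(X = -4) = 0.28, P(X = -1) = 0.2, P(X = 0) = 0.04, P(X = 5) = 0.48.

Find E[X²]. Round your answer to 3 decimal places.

16.680

E[X²] = (-4)²(0.28) + (-1)²(0.2) + (0)²(0.04) + (5)²(0.48) = 16.68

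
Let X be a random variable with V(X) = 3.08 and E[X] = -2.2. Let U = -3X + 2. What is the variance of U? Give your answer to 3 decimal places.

27.720

V(-3X + 2) = (-3)²·V(X) = 9·3.08 = 27.72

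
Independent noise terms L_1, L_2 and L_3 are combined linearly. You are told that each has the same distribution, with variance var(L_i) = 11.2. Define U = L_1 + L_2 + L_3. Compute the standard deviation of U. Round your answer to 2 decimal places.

By independence, var(U) = (1)²var(L_1) + (1)²var(L_2) + (1)²var(L_3)
= (1)²·11.2 + (1)²·11.2 + (1)²·11.2 = 33.6
sd(U) = √33.6 ≈ 5.80

5.80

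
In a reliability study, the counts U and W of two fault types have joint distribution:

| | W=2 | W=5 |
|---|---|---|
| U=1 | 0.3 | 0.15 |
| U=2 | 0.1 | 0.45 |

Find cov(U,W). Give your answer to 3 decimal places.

0.360

E[U] = 1.55,  E[W] = 3.8
E[UW] = 6.25
cov(U,W) = E[UW] − E[U]E[W] = 6.25 − (1.55)(3.8) = 0.36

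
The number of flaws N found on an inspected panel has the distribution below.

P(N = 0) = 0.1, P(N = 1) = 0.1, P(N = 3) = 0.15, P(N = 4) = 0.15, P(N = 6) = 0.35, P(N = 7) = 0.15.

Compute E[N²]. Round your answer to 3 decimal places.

E[N²] = (0)²(0.1) + (1)²(0.1) + (3)²(0.15) + (4)²(0.15) + (6)²(0.35) + (7)²(0.15) = 23.8

23.800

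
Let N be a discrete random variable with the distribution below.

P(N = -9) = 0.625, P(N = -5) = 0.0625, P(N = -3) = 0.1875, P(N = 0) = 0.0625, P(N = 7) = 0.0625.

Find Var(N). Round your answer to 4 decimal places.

E[N] = (-9)(0.625) + (-5)(0.0625) + (-3)(0.1875) + (0)(0.0625) + (7)(0.0625) = -6.0625
E[N²] = (-9)²(0.625) + (-5)²(0.0625) + (-3)²(0.1875) + (0)²(0.0625) + (7)²(0.0625) = 56.9375
Var(N) = E[N²] − (E[N])² = 56.9375 − (-6.0625)² = 20.18359375

20.1836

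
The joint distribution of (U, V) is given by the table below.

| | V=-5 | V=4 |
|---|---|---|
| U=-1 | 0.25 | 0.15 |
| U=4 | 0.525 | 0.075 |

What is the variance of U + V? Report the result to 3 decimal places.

14.724

E[U] = 2,  E[V] = -2.975,  E[UV] = -8.65
var(U) = 10 − (2)² = 6;  var(V) = 22.975 − (-2.975)² = 14.124375
Cov(U,V) = -8.65 − (2)(-2.975) = -2.7
var(U + V) = (1)²·6 + (1)²·14.124375 + 2·(1)·(1)·-2.7 = 14.724375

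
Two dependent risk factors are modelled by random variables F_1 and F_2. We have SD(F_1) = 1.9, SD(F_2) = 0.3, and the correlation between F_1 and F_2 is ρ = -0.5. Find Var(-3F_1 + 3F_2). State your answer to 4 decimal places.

Var(F_1) = (1.9)² = 3.61;  Var(F_2) = (0.3)² = 0.09
cov(F_1,F_2) = ρ·SD(F_1)·SD(F_2) = -0.5·1.9·0.3 = -0.285
Var(-3F_1 + 3F_2) = (-3)²·Var(F_1) + (3)²·Var(F_2) + 2·(-3)·(3)·cov(F_1,F_2)
= 9·3.61 + 9·0.09 + -18·-0.285 = 38.43

38.4300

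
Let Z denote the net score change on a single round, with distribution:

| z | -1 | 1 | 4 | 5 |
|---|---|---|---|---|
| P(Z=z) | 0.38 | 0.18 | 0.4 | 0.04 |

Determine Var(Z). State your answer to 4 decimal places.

E[Z] = (-1)(0.38) + (1)(0.18) + (4)(0.4) + (5)(0.04) = 1.6
E[Z²] = (-1)²(0.38) + (1)²(0.18) + (4)²(0.4) + (5)²(0.04) = 7.96
Var(Z) = E[Z²] − (E[Z])² = 7.96 − (1.6)² = 5.4

5.4000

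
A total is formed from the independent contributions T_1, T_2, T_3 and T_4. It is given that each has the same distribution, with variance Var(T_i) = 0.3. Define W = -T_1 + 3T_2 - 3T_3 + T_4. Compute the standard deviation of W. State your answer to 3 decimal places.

2.449

By independence, Var(W) = (-1)²Var(T_1) + (3)²Var(T_2) + (-3)²Var(T_3) + (1)²Var(T_4)
= (-1)²·0.3 + (3)²·0.3 + (-3)²·0.3 + (1)²·0.3 = 6
σ(W) = √6 ≈ 2.449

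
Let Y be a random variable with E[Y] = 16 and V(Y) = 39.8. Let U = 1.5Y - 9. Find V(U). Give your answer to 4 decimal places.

V(1.5Y - 9) = (1.5)²·V(Y) = 2.25·39.8 = 89.55

89.5500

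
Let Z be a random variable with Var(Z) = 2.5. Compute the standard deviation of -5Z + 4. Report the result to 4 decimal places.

7.9057

Var(-5Z + 4) = (-5)²·2.5 = 62.5
SD(-5Z + 4) = √62.5 ≈ 7.9057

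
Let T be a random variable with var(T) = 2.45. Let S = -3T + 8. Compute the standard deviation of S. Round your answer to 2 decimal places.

4.70

var(-3T + 8) = (-3)²·2.45 = 22.05
SD(S) = √22.05 ≈ 4.70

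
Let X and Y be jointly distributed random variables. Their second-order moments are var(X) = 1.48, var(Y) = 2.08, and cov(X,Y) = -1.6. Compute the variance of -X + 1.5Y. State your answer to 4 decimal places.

var(-X + 1.5Y) = (-1)²·var(X) + (1.5)²·var(Y) + 2·(-1)·(1.5)·cov(X,Y)
= 1·1.48 + 2.25·2.08 + -3·-1.6 = 10.96

10.9600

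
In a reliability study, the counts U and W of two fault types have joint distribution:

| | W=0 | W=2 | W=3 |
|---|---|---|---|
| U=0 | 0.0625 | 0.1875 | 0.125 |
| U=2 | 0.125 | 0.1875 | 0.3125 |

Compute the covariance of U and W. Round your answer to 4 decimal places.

0.0469

E[U] = 1.25,  E[W] = 2.0625
E[UW] = 2.625
Cov(U,W) = E[UW] − E[U]E[W] = 2.625 − (1.25)(2.0625) = 0.046875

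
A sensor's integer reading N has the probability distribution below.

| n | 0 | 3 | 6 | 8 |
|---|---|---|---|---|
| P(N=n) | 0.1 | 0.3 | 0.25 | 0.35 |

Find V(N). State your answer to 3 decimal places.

7.060

E[N] = (0)(0.1) + (3)(0.3) + (6)(0.25) + (8)(0.35) = 5.2
E[N²] = (0)²(0.1) + (3)²(0.3) + (6)²(0.25) + (8)²(0.35) = 34.1
V(N) = E[N²] − (E[N])² = 34.1 − (5.2)² = 7.06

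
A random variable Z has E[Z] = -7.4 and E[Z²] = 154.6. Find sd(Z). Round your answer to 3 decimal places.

Var(Z) = 154.6 − (-7.4)² = 99.84
sd(Z) = √99.84 ≈ 9.992

9.992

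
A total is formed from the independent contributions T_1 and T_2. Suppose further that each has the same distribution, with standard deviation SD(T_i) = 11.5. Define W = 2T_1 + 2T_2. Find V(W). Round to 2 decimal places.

V(T_i) = (11.5)² = 132.25
By independence, V(W) = (2)²V(T_1) + (2)²V(T_2)
= (2)²·132.25 + (2)²·132.25 = 1058

1058.00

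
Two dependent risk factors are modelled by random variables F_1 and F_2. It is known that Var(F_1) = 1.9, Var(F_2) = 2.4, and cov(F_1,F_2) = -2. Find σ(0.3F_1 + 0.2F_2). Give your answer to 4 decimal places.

Var(0.3F_1 + 0.2F_2) = (0.3)²·Var(F_1) + (0.2)²·Var(F_2) + 2·(0.3)·(0.2)·cov(F_1,F_2)
= 0.09·1.9 + 0.04·2.4 + 0.12·-2 = 0.027
σ(0.3F_1 + 0.2F_2) = √0.027 ≈ 0.1643

0.1643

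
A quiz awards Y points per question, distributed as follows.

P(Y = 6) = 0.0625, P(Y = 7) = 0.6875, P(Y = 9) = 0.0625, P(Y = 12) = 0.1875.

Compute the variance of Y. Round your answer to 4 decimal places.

E[Y] = (6)(0.0625) + (7)(0.6875) + (9)(0.0625) + (12)(0.1875) = 8
E[Y²] = (6)²(0.0625) + (7)²(0.6875) + (9)²(0.0625) + (12)²(0.1875) = 68
var(Y) = E[Y²] − (E[Y])² = 68 − (8)² = 4

4.0000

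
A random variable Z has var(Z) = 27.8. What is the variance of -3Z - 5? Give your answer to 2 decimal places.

250.20

var(-3Z - 5) = (-3)²·var(Z) = 9·27.8 = 250.2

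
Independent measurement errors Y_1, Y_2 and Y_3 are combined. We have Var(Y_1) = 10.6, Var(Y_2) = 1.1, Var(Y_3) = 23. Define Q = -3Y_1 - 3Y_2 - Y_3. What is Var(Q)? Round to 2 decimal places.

128.30

By independence, Var(Q) = (-3)²Var(Y_1) + (-3)²Var(Y_2) + (-1)²Var(Y_3)
= (-3)²·10.6 + (-3)²·1.1 + (-1)²·23 = 128.3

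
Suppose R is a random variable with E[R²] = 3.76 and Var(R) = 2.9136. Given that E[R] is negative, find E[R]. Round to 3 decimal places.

(E[R])² = E[R²] − Var(R) = 3.76 − 2.9136 = 0.8464
E[R] = −√0.8464 = -0.92

-0.920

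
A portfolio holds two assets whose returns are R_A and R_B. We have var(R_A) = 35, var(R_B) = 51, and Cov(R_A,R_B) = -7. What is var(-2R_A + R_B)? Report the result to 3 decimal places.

var(-2R_A + R_B) = (-2)²·var(R_A) + (1)²·var(R_B) + 2·(-2)·(1)·Cov(R_A,R_B)
= 4·35 + 1·51 + -4·-7 = 219

219.000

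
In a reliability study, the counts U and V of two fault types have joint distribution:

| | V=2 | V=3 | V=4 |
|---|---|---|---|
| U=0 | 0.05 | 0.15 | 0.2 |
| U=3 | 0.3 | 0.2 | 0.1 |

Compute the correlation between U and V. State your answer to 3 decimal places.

-0.431

E[U] = 1.8,  E[V] = 2.95
E[UV] = 4.8
cov(U,V) = E[UV] − E[U]E[V] = 4.8 − (1.8)(2.95) = -0.51
var(U) = 2.16,  var(V) = 0.6475
ρ = -0.51 / √(2.16·0.6475) ≈ -0.431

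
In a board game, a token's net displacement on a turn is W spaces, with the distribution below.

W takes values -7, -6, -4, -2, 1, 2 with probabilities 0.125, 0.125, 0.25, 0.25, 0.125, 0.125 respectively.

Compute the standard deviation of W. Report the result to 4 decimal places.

E[W] = (-7)(0.125) + (-6)(0.125) + (-4)(0.25) + (-2)(0.25) + (1)(0.125) + (2)(0.125) = -2.75
E[W²] = (-7)²(0.125) + (-6)²(0.125) + (-4)²(0.25) + (-2)²(0.25) + (1)²(0.125) + (2)²(0.125) = 16.25
Var(W) = E[W²] − (E[W])² = 16.25 − (-2.75)² = 8.6875
SD(W) = √8.6875 ≈ 2.9475

2.9475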